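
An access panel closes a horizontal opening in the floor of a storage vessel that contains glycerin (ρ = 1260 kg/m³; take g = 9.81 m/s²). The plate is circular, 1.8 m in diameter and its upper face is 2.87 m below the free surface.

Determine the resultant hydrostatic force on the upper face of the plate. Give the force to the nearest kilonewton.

F ≈ 90 kN

γ = ρg = 1260 × 9.81 / 1000 = 12.3606 kN/m³.
The plate is horizontal, so pressure is uniform at p = γ·h = 12.3606 × 2.87 = 35.4749 kN/m².
A = π(0.9)² = 2.54469 m².
F = p·A = 35.4749 × 2.54469 = 90.2726 kN.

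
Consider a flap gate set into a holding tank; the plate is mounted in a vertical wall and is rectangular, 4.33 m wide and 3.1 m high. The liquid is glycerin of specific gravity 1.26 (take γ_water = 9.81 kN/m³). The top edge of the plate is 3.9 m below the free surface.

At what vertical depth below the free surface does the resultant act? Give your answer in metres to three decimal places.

γ = 1.26 × 9.81 = 12.3606 kN/m³.
The centroid lies 3.1/2 = 1.55 m below the top edge, so the centroid depth is h_c = 3.9 + 1.55 = 5.45 m.
A = 4.33 × 3.1 = 13.423 m².
Resultant F = γ·h_c·A = 12.3606 × 5.45 × 13.423 = 904.244 kN.
I_c = b·h³/12 = 4.33 × 3.1³/12 = 10.7496 m⁴.
Centre of pressure: y_p = y_c + I_c/(y_c·A) = 5.45 + 10.7496/(5.45 × 13.423) = 5.45 + 0.146942 = 5.59694 m along the plane.

h_p = 5.597 m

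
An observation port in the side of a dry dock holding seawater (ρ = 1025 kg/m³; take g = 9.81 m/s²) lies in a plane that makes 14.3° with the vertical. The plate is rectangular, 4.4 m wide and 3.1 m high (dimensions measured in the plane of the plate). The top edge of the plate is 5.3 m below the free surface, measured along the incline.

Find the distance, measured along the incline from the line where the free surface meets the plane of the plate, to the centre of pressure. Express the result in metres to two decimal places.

γ = ρg = 1025 × 9.81 / 1000 = 10.05525 kN/m³.
The plate makes 14.3° with the vertical, i.e. θ = 90° − 14.3° = 75.7° to the horizontal. Measuring y along the incline from the free-surface line, vertical depth h = y·sinθ with sinθ = 0.969016.
The centroid lies 3.1/2 = 1.55 m below the top edge, so y_c = 5.3 + 1.55 = 6.85 m and h_c = 6.85 × 0.969016 = 6.63776 m.
A = 4.4 × 3.1 = 13.64 m².
Resultant F = γ·h_c·A = 10.05525 × 6.63776 × 13.64 = 910.393 kN.
I_c = b·h³/12 = 4.4 × 3.1³/12 = 10.9234 m⁴.
Centre of pressure: y_p = y_c + I_c/(y_c·A) = 6.85 + 10.9234/(6.85 × 13.64) = 6.85 + 0.11691 = 6.96691 m along the plane.

y_p = 6.97 m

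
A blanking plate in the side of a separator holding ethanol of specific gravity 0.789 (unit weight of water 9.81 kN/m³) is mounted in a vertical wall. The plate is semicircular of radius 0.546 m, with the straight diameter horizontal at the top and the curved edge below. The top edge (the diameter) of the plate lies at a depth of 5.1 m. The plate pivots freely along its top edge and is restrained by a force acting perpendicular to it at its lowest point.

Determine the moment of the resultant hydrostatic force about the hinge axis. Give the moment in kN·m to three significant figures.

M ≈ 4.55 kN·m

γ = 0.789 × 9.81 = 7.74009 kN/m³.
The centroid of a semicircle lies 4r/(3π) = 0.23173 m from the diameter, here below the top edge, so the centroid depth is h_c = 5.1 + 0.23173 = 5.33173 m.
A = πr²/2 = π × 0.546²/2 = 0.46828 m².
Resultant F = γ·h_c·A = 7.74009 × 5.33173 × 0.46828 = 19.325 kN.
I_c = (π/8 − 8/(9π))·r⁴ = 0.109757 × 0.546⁴ = 0.00975445 m⁴.
Centre of pressure: y_p = y_c + I_c/(y_c·A) = 5.33173 + 0.00975445/(5.33173 × 0.46828) = 5.33173 + 0.00390687 = 5.33564 m along the plane.
The resultant acts 0.23173 + 0.00390687 = 0.235637 m (along the plate) below the hinge at the top edge, so the moment about the hinge is M = F × 0.235637 = 19.325 × 0.235637 = 4.55369 kN·m.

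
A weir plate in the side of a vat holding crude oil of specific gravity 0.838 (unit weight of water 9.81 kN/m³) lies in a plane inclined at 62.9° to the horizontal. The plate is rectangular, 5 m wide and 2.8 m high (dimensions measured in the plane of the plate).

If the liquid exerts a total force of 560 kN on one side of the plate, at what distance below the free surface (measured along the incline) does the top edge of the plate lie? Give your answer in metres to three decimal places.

y_top ≈ 4.066 m

γ = 0.838 × 9.81 = 8.22078 kN/m³.
A = 5 × 2.8 = 14 m².
From F = γ·h_c·A, the centroid depth is h_c = 560/(8.22078 × 14) = 4.86572 m.
Let θ = 62.9° be the plate's angle to the horizontal; measure y along the incline from where the plane meets the free surface. Vertical depth h = y·sinθ with sinθ = 0.890213.
Along the incline, y_c = h_c/sinθ = 4.86572/0.890213 = 5.46579 m.
The centroid lies 2.8/2 = 1.4 m below the top edge, so the top edge sits at y_top = 5.46579 − 1.4 = 4.06579 m along the incline.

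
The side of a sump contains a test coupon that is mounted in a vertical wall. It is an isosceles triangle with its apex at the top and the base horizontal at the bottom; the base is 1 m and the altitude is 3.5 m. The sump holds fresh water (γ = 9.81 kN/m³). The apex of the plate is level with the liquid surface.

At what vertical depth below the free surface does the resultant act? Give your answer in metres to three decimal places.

h_p = 2.625 m

γ = 9.81 kN/m³.
With the apex up, the centroid sits 2h/3 = 2 × 3.5/3 = 2.33333 m below the apex, so the centroid depth is h_c = 2.33333 m.
A = ½ × 1 × 3.5 = 1.75 m².
Resultant F = γ·h_c·A = 9.81 × 2.33333 × 1.75 = 40.0574 kN.
I_c = b·h³/36 = 1 × 3.5³/36 = 1.19097 m⁴.
Centre of pressure: y_p = y_c + I_c/(y_c·A) = 2.33333 + 1.19097/(2.33333 × 1.75) = 2.33333 + 0.291667 = 2.625 m along the plane.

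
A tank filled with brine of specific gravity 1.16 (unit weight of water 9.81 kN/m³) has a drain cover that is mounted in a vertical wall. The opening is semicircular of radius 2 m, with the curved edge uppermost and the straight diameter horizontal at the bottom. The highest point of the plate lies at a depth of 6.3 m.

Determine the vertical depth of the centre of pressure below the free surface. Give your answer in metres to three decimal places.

γ = 1.16 × 9.81 = 11.3796 kN/m³.
The centroid lies 4r/(3π) = 0.848826 m above the diameter, so r − 4r/(3π) = 2 − 0.848826 = 1.15117 m below the topmost point, so the centroid depth is h_c = 6.3 + 1.15117 = 7.45117 m.
A = πr²/2 = π × 2²/2 = 6.28319 m².
Resultant F = γ·h_c·A = 11.3796 × 7.45117 × 6.28319 = 532.76 kN.
I_c = (π/8 − 8/(9π))·r⁴ = 0.109757 × 2⁴ = 1.75611 m⁴.
Centre of pressure: y_p = y_c + I_c/(y_c·A) = 7.45117 + 1.75611/(7.45117 × 6.28319) = 7.45117 + 0.03751 = 7.48868 m along the plane.

h_p = 7.489 m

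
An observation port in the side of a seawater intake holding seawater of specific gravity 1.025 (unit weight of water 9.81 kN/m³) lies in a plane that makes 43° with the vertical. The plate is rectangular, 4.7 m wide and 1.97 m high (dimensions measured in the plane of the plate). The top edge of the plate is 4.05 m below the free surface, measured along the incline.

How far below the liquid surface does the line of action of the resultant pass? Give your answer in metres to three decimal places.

h_p = 3.729 m

γ = 1.025 × 9.81 = 10.05525 kN/m³.
The plate makes 43° with the vertical, i.e. θ = 90° − 43° = 47° to the horizontal. Measuring y along the incline from the free-surface line, vertical depth h = y·sinθ with sinθ = 0.731354.
The centroid lies 1.97/2 = 0.985 m below the top edge, so y_c = 4.05 + 0.985 = 5.035 m and h_c = 5.035 × 0.731354 = 3.68237 m.
A = 4.7 × 1.97 = 9.259 m².
Resultant F = γ·h_c·A = 10.05525 × 3.68237 × 9.259 = 342.834 kN.
I_c = b·h³/12 = 4.7 × 1.97³/12 = 2.99444 m⁴.
Centre of pressure: y_p = y_c + I_c/(y_c·A) = 5.035 + 2.99444/(5.035 × 9.259) = 5.035 + 0.0642321 = 5.09923 m along the plane.
Vertically, h_p = y_p·sinθ = 5.09923 × 0.731354 = 3.72934 m.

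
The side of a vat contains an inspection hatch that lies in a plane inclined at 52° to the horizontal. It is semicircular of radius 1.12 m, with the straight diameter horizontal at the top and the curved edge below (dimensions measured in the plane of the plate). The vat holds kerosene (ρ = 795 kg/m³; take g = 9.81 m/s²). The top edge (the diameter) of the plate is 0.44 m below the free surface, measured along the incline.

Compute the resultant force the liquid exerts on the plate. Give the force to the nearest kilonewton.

F ≈ 11 kN

γ = ρg = 795 × 9.81 / 1000 = 7.79895 kN/m³.
Let θ = 52° be the plate's angle to the horizontal; measure y along the incline from where the plane meets the free surface. Vertical depth h = y·sinθ with sinθ = 0.788011.
The centroid of a semicircle lies 4r/(3π) = 0.475343 m from the diameter, here below the top edge, so y_c = 0.44 + 0.475343 = 0.915343 m and h_c = 0.915343 × 0.788011 = 0.7213 m.
A = πr²/2 = π × 1.12²/2 = 1.97041 m².
Resultant F = γ·h_c·A = 7.79895 × 0.7213 × 1.97041 = 11.0843 kN.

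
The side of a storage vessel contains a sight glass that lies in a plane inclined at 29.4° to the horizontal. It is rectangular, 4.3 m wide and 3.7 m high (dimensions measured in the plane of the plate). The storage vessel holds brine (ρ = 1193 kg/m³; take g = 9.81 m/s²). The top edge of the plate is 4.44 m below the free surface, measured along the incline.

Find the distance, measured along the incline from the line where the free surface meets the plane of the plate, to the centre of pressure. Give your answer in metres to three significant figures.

γ = ρg = 1193 × 9.81 / 1000 = 11.70333 kN/m³.
Let θ = 29.4° be the plate's angle to the horizontal; measure y along the incline from where the plane meets the free surface. Vertical depth h = y·sinθ with sinθ = 0.490904.
The centroid lies 3.7/2 = 1.85 m below the top edge, so y_c = 4.44 + 1.85 = 6.29 m and h_c = 6.29 × 0.490904 = 3.08779 m.
A = 4.3 × 3.7 = 15.91 m².
Resultant F = γ·h_c·A = 11.70333 × 3.08779 × 15.91 = 574.946 kN.
I_c = b·h³/12 = 4.3 × 3.7³/12 = 18.1507 m⁴.
Centre of pressure: y_p = y_c + I_c/(y_c·A) = 6.29 + 18.1507/(6.29 × 15.91) = 6.29 + 0.181373 = 6.47137 m along the plane.

y_p = 6.47 m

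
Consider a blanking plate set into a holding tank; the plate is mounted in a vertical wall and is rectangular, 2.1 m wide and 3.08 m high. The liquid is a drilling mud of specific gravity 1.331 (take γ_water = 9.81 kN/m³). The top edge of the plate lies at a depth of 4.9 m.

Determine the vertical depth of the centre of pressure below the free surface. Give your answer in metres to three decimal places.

h_p = 6.563 m

γ = 1.331 × 9.81 = 13.05711 kN/m³.
The centroid lies 3.08/2 = 1.54 m below the top edge, so the centroid depth is h_c = 4.9 + 1.54 = 6.44 m.
A = 2.1 × 3.08 = 6.468 m².
Resultant F = γ·h_c·A = 13.05711 × 6.44 × 6.468 = 543.88 kN.
I_c = b·h³/12 = 2.1 × 3.08³/12 = 5.11317 m⁴.
Centre of pressure: y_p = y_c + I_c/(y_c·A) = 6.44 + 5.11317/(6.44 × 6.468) = 6.44 + 0.122754 = 6.56275 m along the plane.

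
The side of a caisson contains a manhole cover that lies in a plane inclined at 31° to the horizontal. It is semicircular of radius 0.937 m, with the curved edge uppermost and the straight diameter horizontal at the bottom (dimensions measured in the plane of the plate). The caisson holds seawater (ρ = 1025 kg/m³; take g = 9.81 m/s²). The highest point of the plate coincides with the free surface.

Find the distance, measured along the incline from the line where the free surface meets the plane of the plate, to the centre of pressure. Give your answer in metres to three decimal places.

y_p = 0.653 m

γ = ρg = 1025 × 9.81 / 1000 = 10.05525 kN/m³.
Let θ = 31° be the plate's angle to the horizontal; measure y along the incline from where the plane meets the free surface. Vertical depth h = y·sinθ with sinθ = 0.515038.
The centroid lies 4r/(3π) = 0.397675 m above the diameter, so r − 4r/(3π) = 0.937 − 0.397675 = 0.539325 m below the topmost point, so y_c = 0.539325 m and h_c = 0.539325 × 0.515038 = 0.277773 m.
A = πr²/2 = π × 0.937²/2 = 1.37911 m².
Resultant F = γ·h_c·A = 10.05525 × 0.277773 × 1.37911 = 3.85196 kN.
I_c = (π/8 − 8/(9π))·r⁴ = 0.109757 × 0.937⁴ = 0.0846039 m⁴.
Centre of pressure: y_p = y_c + I_c/(y_c·A) = 0.539325 + 0.0846039/(0.539325 × 1.37911) = 0.539325 + 0.113747 = 0.653072 m along the plane.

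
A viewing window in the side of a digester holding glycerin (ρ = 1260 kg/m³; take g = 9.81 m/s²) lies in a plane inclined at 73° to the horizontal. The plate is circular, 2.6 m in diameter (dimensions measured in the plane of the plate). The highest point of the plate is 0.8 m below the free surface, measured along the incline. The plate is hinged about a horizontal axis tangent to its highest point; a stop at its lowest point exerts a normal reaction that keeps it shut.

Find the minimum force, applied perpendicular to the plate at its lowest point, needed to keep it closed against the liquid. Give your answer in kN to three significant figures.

γ = ρg = 1260 × 9.81 / 1000 = 12.3606 kN/m³.
Let θ = 73° be the plate's angle to the horizontal; measure y along the incline from where the plane meets the free surface. Vertical depth h = y·sinθ with sinθ = 0.956305.
The centroid is at the centre, 1.3 m below the top of the plate, so y_c = 0.8 + 1.3 = 2.1 m and h_c = 2.1 × 0.956305 = 2.00824 m.
A = π(1.3)² = 5.30929 m².
Resultant F = γ·h_c·A = 12.3606 × 2.00824 × 5.30929 = 131.793 kN.
I_c = πr⁴/4 = π × 1.3⁴/4 = 2.24318 m⁴.
Centre of pressure: y_p = y_c + I_c/(y_c·A) = 2.1 + 2.24318/(2.1 × 5.30929) = 2.1 + 0.201191 = 2.30119 m along the plane.
The resultant acts 1.3 + 0.201191 = 1.50119 m (along the plate) below the hinge at the top edge, so the moment about the hinge is M = F × 1.50119 = 131.793 × 1.50119 = 197.846 kN·m.
A normal force at the bottom, 2.6 m from the hinge, must supply this moment: P = 197.846/2.6 = 76.0946 kN.

P ≈ 76.1 kN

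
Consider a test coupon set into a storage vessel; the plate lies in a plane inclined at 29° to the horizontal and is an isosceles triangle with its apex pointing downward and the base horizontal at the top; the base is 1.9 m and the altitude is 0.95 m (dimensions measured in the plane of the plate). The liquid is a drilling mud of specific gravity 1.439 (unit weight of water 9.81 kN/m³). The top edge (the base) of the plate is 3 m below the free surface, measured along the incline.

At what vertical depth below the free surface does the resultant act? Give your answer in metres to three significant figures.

γ = 1.439 × 9.81 = 14.11659 kN/m³.
Let θ = 29° be the plate's angle to the horizontal; measure y along the incline from where the plane meets the free surface. Vertical depth h = y·sinθ with sinθ = 0.484810.
With the apex down, the centroid sits h/3 = 0.95/3 = 0.316667 m below the base (the top edge), so y_c = 3 + 0.316667 = 3.31667 m and h_c = 3.31667 × 0.484810 = 1.60795 m.
A = ½ × 1.9 × 0.95 = 0.9025 m².
Resultant F = γ·h_c·A = 14.11659 × 1.60795 × 0.9025 = 20.4856 kN.
I_c = b·h³/36 = 1.9 × 0.95³/36 = 0.0452503 m⁴.
Centre of pressure: y_p = y_c + I_c/(y_c·A) = 3.31667 + 0.0452503/(3.31667 × 0.9025) = 3.31667 + 0.0151172 = 3.33179 m along the plane.
Vertically, h_p = y_p·sinθ = 3.33179 × 0.484810 = 1.61529 m.

h_p = 1.62 m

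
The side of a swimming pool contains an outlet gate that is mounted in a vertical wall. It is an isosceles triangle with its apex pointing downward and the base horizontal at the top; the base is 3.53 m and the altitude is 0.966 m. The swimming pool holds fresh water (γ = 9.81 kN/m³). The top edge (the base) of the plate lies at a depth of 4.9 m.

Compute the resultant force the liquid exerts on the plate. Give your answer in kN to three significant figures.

γ = 9.81 kN/m³.
With the apex down, the centroid sits h/3 = 0.966/3 = 0.322 m below the base (the top edge), so the centroid depth is h_c = 4.9 + 0.322 = 5.222 m.
A = ½ × 3.53 × 0.966 = 1.70499 m².
Resultant F = γ·h_c·A = 9.81 × 5.222 × 1.70499 = 87.3429 kN.

F ≈ 87.3 kN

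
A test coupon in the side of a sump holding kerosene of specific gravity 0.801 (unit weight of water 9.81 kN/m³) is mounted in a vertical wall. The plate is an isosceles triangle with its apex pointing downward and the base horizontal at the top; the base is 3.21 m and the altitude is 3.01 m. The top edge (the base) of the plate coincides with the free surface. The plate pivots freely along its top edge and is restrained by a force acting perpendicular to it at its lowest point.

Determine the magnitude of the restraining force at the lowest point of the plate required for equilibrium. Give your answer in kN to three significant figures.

P ≈ 19.0 kN

γ = 0.801 × 9.81 = 7.85781 kN/m³.
With the apex down, the centroid sits h/3 = 3.01/3 = 1.00333 m below the base (the top edge), so the centroid depth is h_c = 1.00333 m.
A = ½ × 3.21 × 3.01 = 4.83105 m².
Resultant F = γ·h_c·A = 7.85781 × 1.00333 × 4.83105 = 38.0879 kN.
I_c = b·h³/36 = 3.21 × 3.01³/36 = 2.43166 m⁴.
Centre of pressure: y_p = y_c + I_c/(y_c·A) = 1.00333 + 2.43166/(1.00333 × 4.83105) = 1.00333 + 0.501669 = 1.505 m along the plane.
The resultant acts 1.00333 + 0.501669 = 1.505 m (along the plate) below the hinge at the top edge, so the moment about the hinge is M = F × 1.505 = 38.0879 × 1.505 = 57.3223 kN·m.
A normal force at the bottom, 3.01 m from the hinge, must supply this moment: P = 57.3223/3.01 = 19.044 kN.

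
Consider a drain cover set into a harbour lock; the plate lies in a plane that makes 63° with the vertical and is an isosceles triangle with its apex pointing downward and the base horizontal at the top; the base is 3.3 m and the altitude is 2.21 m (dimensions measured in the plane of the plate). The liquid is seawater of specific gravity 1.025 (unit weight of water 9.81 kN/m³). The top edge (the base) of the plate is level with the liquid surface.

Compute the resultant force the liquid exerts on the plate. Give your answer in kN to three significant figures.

F ≈ 12.3 kN

γ = 1.025 × 9.81 = 10.05525 kN/m³.
The plate makes 63° with the vertical, i.e. θ = 90° − 63° = 27° to the horizontal. Measuring y along the incline from the free-surface line, vertical depth h = y·sinθ with sinθ = 0.453990.
With the apex down, the centroid sits h/3 = 2.21/3 = 0.736667 m below the base (the top edge), so y_c = 0.736667 m and h_c = 0.736667 × 0.453990 = 0.334439 m.
A = ½ × 3.3 × 2.21 = 3.6465 m².
Resultant F = γ·h_c·A = 10.05525 × 0.334439 × 3.6465 = 12.2627 kN.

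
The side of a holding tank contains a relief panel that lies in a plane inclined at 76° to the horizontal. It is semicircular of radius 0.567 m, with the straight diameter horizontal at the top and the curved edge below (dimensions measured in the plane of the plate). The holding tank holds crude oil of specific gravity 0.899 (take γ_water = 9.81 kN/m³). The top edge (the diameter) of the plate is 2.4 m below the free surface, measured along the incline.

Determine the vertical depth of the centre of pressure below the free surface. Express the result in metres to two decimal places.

h_p = 2.57 m

γ = 0.899 × 9.81 = 8.81919 kN/m³.
Let θ = 76° be the plate's angle to the horizontal; measure y along the incline from where the plane meets the free surface. Vertical depth h = y·sinθ with sinθ = 0.970296.
The centroid of a semicircle lies 4r/(3π) = 0.240642 m from the diameter, here below the top edge, so y_c = 2.4 + 0.240642 = 2.64064 m and h_c = 2.64064 × 0.970296 = 2.5622 m.
A = πr²/2 = π × 0.567²/2 = 0.504994 m².
Resultant F = γ·h_c·A = 8.81919 × 2.5622 × 0.504994 = 11.4111 kN.
I_c = (π/8 − 8/(9π))·r⁴ = 0.109757 × 0.567⁴ = 0.011344 m⁴.
Centre of pressure: y_p = y_c + I_c/(y_c·A) = 2.64064 + 0.011344/(2.64064 × 0.504994) = 2.64064 + 0.00850689 = 2.64915 m along the plane.
Vertically, h_p = y_p·sinθ = 2.64915 × 0.970296 = 2.57046 m.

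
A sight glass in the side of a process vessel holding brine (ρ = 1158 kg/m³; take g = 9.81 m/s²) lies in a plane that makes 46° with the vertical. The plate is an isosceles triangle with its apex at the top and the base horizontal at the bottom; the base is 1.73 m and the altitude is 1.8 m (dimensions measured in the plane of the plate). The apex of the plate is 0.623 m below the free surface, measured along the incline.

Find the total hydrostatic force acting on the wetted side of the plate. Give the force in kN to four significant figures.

γ = ρg = 1158 × 9.81 / 1000 = 11.35998 kN/m³.
The plate makes 46° with the vertical, i.e. θ = 90° − 46° = 44° to the horizontal. Measuring y along the incline from the free-surface line, vertical depth h = y·sinθ with sinθ = 0.694658.
With the apex up, the centroid sits 2h/3 = 2 × 1.8/3 = 1.2 m below the apex, so y_c = 0.623 + 1.2 = 1.823 m and h_c = 1.823 × 0.694658 = 1.26636 m.
A = ½ × 1.73 × 1.8 = 1.557 m².
Resultant F = γ·h_c·A = 11.35998 × 1.26636 × 1.557 = 22.3987 kN.

F ≈ 22.40 kN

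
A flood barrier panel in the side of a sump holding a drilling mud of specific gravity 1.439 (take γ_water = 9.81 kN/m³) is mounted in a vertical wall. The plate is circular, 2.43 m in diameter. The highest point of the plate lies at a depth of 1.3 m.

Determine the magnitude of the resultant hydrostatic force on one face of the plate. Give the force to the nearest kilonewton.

F ≈ 165 kN

γ = 1.439 × 9.81 = 14.11659 kN/m³.
The centroid is at the centre, 1.215 m below the top of the plate, so the centroid depth is h_c = 1.3 + 1.215 = 2.515 m.
A = π(1.215)² = 4.6377 m².
Resultant F = γ·h_c·A = 14.11659 × 2.515 × 4.6377 = 164.653 kN.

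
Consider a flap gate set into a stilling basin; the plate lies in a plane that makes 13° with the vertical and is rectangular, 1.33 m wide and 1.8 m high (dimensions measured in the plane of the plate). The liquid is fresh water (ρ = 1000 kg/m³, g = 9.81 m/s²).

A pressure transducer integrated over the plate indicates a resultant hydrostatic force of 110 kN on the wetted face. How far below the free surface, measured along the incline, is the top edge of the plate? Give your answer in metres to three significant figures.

γ = ρg = 1000 × 9.81 = 9810 N/m³ = 9.81 kN/m³.
A = 1.33 × 1.8 = 2.394 m².
From F = γ·h_c·A, the centroid depth is h_c = 110/(9.81 × 2.394) = 4.68381 m.
The plate makes 13° with the vertical, i.e. θ = 90° − 13° = 77° to the horizontal. Measuring y along the incline from the free-surface line, vertical depth h = y·sinθ with sinθ = 0.974370.
Along the incline, y_c = h_c/sinθ = 4.68381/0.974370 = 4.80701 m.
The centroid lies 1.8/2 = 0.9 m below the top edge, so the top edge sits at y_top = 4.80701 − 0.9 = 3.90701 m along the incline.

y_top ≈ 3.91 m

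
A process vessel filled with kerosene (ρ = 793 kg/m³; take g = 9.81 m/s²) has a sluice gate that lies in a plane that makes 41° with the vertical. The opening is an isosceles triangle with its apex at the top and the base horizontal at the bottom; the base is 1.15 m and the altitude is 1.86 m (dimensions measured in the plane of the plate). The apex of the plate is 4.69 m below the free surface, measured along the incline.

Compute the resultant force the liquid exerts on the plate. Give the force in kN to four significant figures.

F ≈ 37.24 kN

γ = ρg = 793 × 9.81 / 1000 = 7.77933 kN/m³.
The plate makes 41° with the vertical, i.e. θ = 90° − 41° = 49° to the horizontal. Measuring y along the incline from the free-surface line, vertical depth h = y·sinθ with sinθ = 0.754710.
With the apex up, the centroid sits 2h/3 = 2 × 1.86/3 = 1.24 m below the apex, so y_c = 4.69 + 1.24 = 5.93 m and h_c = 5.93 × 0.754710 = 4.47543 m.
A = ½ × 1.15 × 1.86 = 1.0695 m².
Resultant F = γ·h_c·A = 7.77933 × 4.47543 × 1.0695 = 37.2355 kN.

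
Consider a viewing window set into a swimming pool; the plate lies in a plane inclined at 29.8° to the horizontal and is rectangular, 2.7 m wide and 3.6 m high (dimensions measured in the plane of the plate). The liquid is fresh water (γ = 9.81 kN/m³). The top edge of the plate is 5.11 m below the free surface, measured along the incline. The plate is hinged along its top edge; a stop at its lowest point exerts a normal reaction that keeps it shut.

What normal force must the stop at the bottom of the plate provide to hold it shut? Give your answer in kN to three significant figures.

γ = 9.81 kN/m³.
Let θ = 29.8° be the plate's angle to the horizontal; measure y along the incline from where the plane meets the free surface. Vertical depth h = y·sinθ with sinθ = 0.496974.
The centroid lies 3.6/2 = 1.8 m below the top edge, so y_c = 5.11 + 1.8 = 6.91 m and h_c = 6.91 × 0.496974 = 3.43409 m.
A = 2.7 × 3.6 = 9.72 m².
Resultant F = γ·h_c·A = 9.81 × 3.43409 × 9.72 = 327.451 kN.
I_c = b·h³/12 = 2.7 × 3.6³/12 = 10.4976 m⁴.
Centre of pressure: y_p = y_c + I_c/(y_c·A) = 6.91 + 10.4976/(6.91 × 9.72) = 6.91 + 0.156295 = 7.0663 m along the plane.
The resultant acts 1.8 + 0.156295 = 1.9563 m (along the plate) below the hinge at the top edge, so the moment about the hinge is M = F × 1.9563 = 327.451 × 1.9563 = 640.592 kN·m.
A normal force at the bottom, 3.6 m from the hinge, must supply this moment: P = 640.592/3.6 = 177.942 kN.

P ≈ 178 kN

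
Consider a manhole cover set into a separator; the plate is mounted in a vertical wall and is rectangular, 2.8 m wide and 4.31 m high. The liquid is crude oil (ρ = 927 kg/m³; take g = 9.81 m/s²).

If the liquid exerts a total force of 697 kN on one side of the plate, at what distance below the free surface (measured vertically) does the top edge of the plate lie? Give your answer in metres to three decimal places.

γ = ρg = 927 × 9.81 / 1000 = 9.09387 kN/m³.
A = 2.8 × 4.31 = 12.068 m².
From F = γ·h_c·A, the centroid depth is h_c = 697/(9.09387 × 12.068) = 6.3511 m.
The centroid lies 4.31/2 = 2.155 m below the top edge, so the top edge sits at h_top = 6.3511 − 2.155 = 4.1961 m below the surface.

d_top ≈ 4.196 m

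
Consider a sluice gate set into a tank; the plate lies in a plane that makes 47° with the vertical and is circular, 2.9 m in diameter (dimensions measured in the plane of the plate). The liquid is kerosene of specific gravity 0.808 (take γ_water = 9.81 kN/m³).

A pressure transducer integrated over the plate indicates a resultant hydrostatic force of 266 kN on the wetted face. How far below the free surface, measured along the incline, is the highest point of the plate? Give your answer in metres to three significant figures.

γ = 0.808 × 9.81 = 7.92648 kN/m³.
A = π(1.45)² = 6.6052 m².
From F = γ·h_c·A, the centroid depth is h_c = 266/(7.92648 × 6.6052) = 5.0806 m.
The plate makes 47° with the vertical, i.e. θ = 90° − 47° = 43° to the horizontal. Measuring y along the incline from the free-surface line, vertical depth h = y·sinθ with sinθ = 0.681998.
Along the incline, y_c = h_c/sinθ = 5.0806/0.681998 = 7.44958 m.
The centroid is at the centre, 1.45 m below the top of the plate, so the highest point sits at y_top = 7.44958 − 1.45 = 5.99958 m along the incline.

y_top ≈ 6.00 m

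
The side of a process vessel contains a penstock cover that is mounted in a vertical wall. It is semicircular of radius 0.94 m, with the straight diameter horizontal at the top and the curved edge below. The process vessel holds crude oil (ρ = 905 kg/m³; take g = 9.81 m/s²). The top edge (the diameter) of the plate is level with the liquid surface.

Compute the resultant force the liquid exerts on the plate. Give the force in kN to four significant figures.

F ≈ 4.916 kN

γ = ρg = 905 × 9.81 / 1000 = 8.87805 kN/m³.
The centroid of a semicircle lies 4r/(3π) = 0.398948 m from the diameter, here below the top edge, so the centroid depth is h_c = 0.398948 m.
A = πr²/2 = π × 0.94²/2 = 1.38796 m².
Resultant F = γ·h_c·A = 8.87805 × 0.398948 × 1.38796 = 4.91599 kN.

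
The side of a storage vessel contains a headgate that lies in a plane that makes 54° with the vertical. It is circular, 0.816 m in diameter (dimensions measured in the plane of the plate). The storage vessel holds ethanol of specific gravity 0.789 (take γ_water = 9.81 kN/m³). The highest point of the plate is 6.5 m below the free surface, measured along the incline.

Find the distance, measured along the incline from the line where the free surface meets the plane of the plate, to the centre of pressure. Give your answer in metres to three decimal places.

γ = 0.789 × 9.81 = 7.74009 kN/m³.
The plate makes 54° with the vertical, i.e. θ = 90° − 54° = 36° to the horizontal. Measuring y along the incline from the free-surface line, vertical depth h = y·sinθ with sinθ = 0.587785.
The centroid is at the centre, 0.408 m below the top of the plate, so y_c = 6.5 + 0.408 = 6.908 m and h_c = 6.908 × 0.587785 = 4.06042 m.
A = π(0.408)² = 0.522962 m².
Resultant F = γ·h_c·A = 7.74009 × 4.06042 × 0.522962 = 16.4357 kN.
I_c = πr⁴/4 = π × 0.408⁴/4 = 0.0217636 m⁴.
Centre of pressure: y_p = y_c + I_c/(y_c·A) = 6.908 + 0.0217636/(6.908 × 0.522962) = 6.908 + 0.00602432 = 6.91402 m along the plane.

y_p = 6.914 m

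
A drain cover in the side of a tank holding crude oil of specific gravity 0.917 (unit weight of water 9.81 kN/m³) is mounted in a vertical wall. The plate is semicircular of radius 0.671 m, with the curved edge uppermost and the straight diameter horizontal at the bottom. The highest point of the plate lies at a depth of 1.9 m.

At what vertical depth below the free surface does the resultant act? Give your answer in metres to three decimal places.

h_p = 2.300 m

γ = 0.917 × 9.81 = 8.99577 kN/m³.
The centroid lies 4r/(3π) = 0.284781 m above the diameter, so r − 4r/(3π) = 0.671 − 0.284781 = 0.386219 m below the topmost point, so the centroid depth is h_c = 1.9 + 0.386219 = 2.28622 m.
A = πr²/2 = π × 0.671²/2 = 0.707237 m².
Resultant F = γ·h_c·A = 8.99577 × 2.28622 × 0.707237 = 14.5453 kN.
I_c = (π/8 − 8/(9π))·r⁴ = 0.109757 × 0.671⁴ = 0.0222496 m⁴.
Centre of pressure: y_p = y_c + I_c/(y_c·A) = 2.28622 + 0.0222496/(2.28622 × 0.707237) = 2.28622 + 0.0137607 = 2.29998 m along the plane.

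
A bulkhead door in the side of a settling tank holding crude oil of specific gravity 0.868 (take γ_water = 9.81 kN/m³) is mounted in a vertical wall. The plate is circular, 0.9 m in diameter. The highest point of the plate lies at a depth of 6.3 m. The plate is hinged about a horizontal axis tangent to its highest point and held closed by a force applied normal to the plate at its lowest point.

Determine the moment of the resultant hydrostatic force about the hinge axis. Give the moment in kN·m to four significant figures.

γ = 0.868 × 9.81 = 8.51508 kN/m³.
The centroid is at the centre, 0.45 m below the top of the plate, so the centroid depth is h_c = 6.3 + 0.45 = 6.75 m.
A = π(0.45)² = 0.636173 m².
Resultant F = γ·h_c·A = 8.51508 × 6.75 × 0.636173 = 36.5652 kN.
I_c = πr⁴/4 = π × 0.45⁴/4 = 0.0322062 m⁴.
Centre of pressure: y_p = y_c + I_c/(y_c·A) = 6.75 + 0.0322062/(6.75 × 0.636173) = 6.75 + 0.00749999 = 6.7575 m along the plane.
The resultant acts 0.45 + 0.00749999 = 0.4575 m (along the plate) below the hinge at the top edge, so the moment about the hinge is M = F × 0.4575 = 36.5652 × 0.4575 = 16.7286 kN·m.

M ≈ 16.73 kN·m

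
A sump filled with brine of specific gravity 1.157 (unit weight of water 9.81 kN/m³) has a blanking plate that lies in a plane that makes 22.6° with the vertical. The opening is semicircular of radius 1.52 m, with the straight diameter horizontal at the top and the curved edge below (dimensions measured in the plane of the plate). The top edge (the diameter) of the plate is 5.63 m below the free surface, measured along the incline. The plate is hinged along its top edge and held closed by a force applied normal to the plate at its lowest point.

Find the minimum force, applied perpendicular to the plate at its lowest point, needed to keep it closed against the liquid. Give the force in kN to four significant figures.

P ≈ 105.3 kN

γ = 1.157 × 9.81 = 11.35017 kN/m³.
The plate makes 22.6° with the vertical, i.e. θ = 90° − 22.6° = 67.4° to the horizontal. Measuring y along the incline from the free-surface line, vertical depth h = y·sinθ with sinθ = 0.923210.
The centroid of a semicircle lies 4r/(3π) = 0.645108 m from the diameter, here below the top edge, so y_c = 5.63 + 0.645108 = 6.27511 m and h_c = 6.27511 × 0.923210 = 5.79324 m.
A = πr²/2 = π × 1.52²/2 = 3.62917 m².
Resultant F = γ·h_c·A = 11.35017 × 5.79324 × 3.62917 = 238.633 kN.
I_c = (π/8 − 8/(9π))·r⁴ = 0.109757 × 1.52⁴ = 0.585877 m⁴.
Centre of pressure: y_p = y_c + I_c/(y_c·A) = 6.27511 + 0.585877/(6.27511 × 3.62917) = 6.27511 + 0.0257263 = 6.30084 m along the plane.
The resultant acts 0.645108 + 0.0257263 = 0.670834 m (along the plate) below the hinge at the top edge, so the moment about the hinge is M = F × 0.670834 = 238.633 × 0.670834 = 160.083 kN·m.
A normal force at the bottom, 1.52 m from the hinge, must supply this moment: P = 160.083/1.52 = 105.318 kN.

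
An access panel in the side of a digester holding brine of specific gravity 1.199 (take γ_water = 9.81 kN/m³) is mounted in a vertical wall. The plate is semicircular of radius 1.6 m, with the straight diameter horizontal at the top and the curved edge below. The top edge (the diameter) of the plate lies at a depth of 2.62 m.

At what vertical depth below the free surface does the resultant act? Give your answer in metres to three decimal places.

h_p = 3.353 m

γ = 1.199 × 9.81 = 11.76219 kN/m³.
The centroid of a semicircle lies 4r/(3π) = 0.679061 m from the diameter, here below the top edge, so the centroid depth is h_c = 2.62 + 0.679061 = 3.29906 m.
A = πr²/2 = π × 1.6²/2 = 4.02124 m².
Resultant F = γ·h_c·A = 11.76219 × 3.29906 × 4.02124 = 156.041 kN.
I_c = (π/8 − 8/(9π))·r⁴ = 0.109757 × 1.6⁴ = 0.719303 m⁴.
Centre of pressure: y_p = y_c + I_c/(y_c·A) = 3.29906 + 0.719303/(3.29906 × 4.02124) = 3.29906 + 0.0542203 = 3.35328 m along the plane.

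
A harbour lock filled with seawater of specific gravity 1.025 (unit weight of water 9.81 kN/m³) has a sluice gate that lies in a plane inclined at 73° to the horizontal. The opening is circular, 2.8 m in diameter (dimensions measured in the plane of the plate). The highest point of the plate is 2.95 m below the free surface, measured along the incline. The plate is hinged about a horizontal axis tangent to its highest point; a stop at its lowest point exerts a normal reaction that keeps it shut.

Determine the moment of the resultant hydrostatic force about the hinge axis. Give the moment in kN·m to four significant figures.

γ = 1.025 × 9.81 = 10.05525 kN/m³.
Let θ = 73° be the plate's angle to the horizontal; measure y along the incline from where the plane meets the free surface. Vertical depth h = y·sinθ with sinθ = 0.956305.
The centroid is at the centre, 1.4 m below the top of the plate, so y_c = 2.95 + 1.4 = 4.35 m and h_c = 4.35 × 0.956305 = 4.15993 m.
A = π(1.4)² = 6.15752 m².
Resultant F = γ·h_c·A = 10.05525 × 4.15993 × 6.15752 = 257.564 kN.
I_c = πr⁴/4 = π × 1.4⁴/4 = 3.01719 m⁴.
Centre of pressure: y_p = y_c + I_c/(y_c·A) = 4.35 + 3.01719/(4.35 × 6.15752) = 4.35 + 0.112644 = 4.46264 m along the plane.
The resultant acts 1.4 + 0.112644 = 1.51264 m (along the plate) below the hinge at the top edge, so the moment about the hinge is M = F × 1.51264 = 257.564 × 1.51264 = 389.602 kN·m.

M ≈ 389.6 kN·m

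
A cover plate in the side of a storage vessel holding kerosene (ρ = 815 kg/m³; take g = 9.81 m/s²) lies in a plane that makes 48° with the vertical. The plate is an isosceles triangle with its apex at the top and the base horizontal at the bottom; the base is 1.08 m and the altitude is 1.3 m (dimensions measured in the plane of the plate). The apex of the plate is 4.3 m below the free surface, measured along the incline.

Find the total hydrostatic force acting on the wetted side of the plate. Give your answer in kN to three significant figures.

γ = ρg = 815 × 9.81 / 1000 = 7.99515 kN/m³.
The plate makes 48° with the vertical, i.e. θ = 90° − 48° = 42° to the horizontal. Measuring y along the incline from the free-surface line, vertical depth h = y·sinθ with sinθ = 0.669131.
With the apex up, the centroid sits 2h/3 = 2 × 1.3/3 = 0.866667 m below the apex, so y_c = 4.3 + 0.866667 = 5.16667 m and h_c = 5.16667 × 0.669131 = 3.45718 m.
A = ½ × 1.08 × 1.3 = 0.702 m².
Resultant F = γ·h_c·A = 7.99515 × 3.45718 × 0.702 = 19.4038 kN.

F ≈ 19.4 kN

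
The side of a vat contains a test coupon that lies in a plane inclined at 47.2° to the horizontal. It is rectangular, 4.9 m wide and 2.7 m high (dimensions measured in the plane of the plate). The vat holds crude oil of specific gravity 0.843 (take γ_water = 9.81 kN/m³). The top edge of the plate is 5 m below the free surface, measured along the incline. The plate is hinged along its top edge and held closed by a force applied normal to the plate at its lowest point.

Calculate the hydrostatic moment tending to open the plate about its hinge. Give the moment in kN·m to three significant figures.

M ≈ 737 kN·m

γ = 0.843 × 9.81 = 8.26983 kN/m³.
Let θ = 47.2° be the plate's angle to the horizontal; measure y along the incline from where the plane meets the free surface. Vertical depth h = y·sinθ with sinθ = 0.733730.
The centroid lies 2.7/2 = 1.35 m below the top edge, so y_c = 5 + 1.35 = 6.35 m and h_c = 6.35 × 0.733730 = 4.65919 m.
A = 4.9 × 2.7 = 13.23 m².
Resultant F = γ·h_c·A = 8.26983 × 4.65919 × 13.23 = 509.761 kN.
I_c = b·h³/12 = 4.9 × 2.7³/12 = 8.03723 m⁴.
Centre of pressure: y_p = y_c + I_c/(y_c·A) = 6.35 + 8.03723/(6.35 × 13.23) = 6.35 + 0.0956694 = 6.44567 m along the plane.
The resultant acts 1.35 + 0.0956694 = 1.44567 m (along the plate) below the hinge at the top edge, so the moment about the hinge is M = F × 1.44567 = 509.761 × 1.44567 = 736.946 kN·m.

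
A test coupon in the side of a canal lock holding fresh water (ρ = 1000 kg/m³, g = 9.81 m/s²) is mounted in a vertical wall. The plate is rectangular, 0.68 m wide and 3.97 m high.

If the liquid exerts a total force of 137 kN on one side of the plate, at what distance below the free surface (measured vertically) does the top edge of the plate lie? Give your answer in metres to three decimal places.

γ = ρg = 1000 × 9.81 = 9810 N/m³ = 9.81 kN/m³.
A = 0.68 × 3.97 = 2.6996 m².
From F = γ·h_c·A, the centroid depth is h_c = 137/(9.81 × 2.6996) = 5.17312 m.
The centroid lies 3.97/2 = 1.985 m below the top edge, so the top edge sits at h_top = 5.17312 − 1.985 = 3.18812 m below the surface.

d_top ≈ 3.188 m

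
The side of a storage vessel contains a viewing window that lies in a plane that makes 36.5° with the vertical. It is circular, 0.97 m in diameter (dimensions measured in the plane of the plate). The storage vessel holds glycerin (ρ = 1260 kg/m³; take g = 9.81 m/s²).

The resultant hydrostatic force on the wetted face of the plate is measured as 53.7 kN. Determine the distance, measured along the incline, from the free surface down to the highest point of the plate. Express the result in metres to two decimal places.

γ = ρg = 1260 × 9.81 / 1000 = 12.3606 kN/m³.
A = π(0.485)² = 0.738981 m².
From F = γ·h_c·A, the centroid depth is h_c = 53.7/(12.3606 × 0.738981) = 5.87897 m.
The plate makes 36.5° with the vertical, i.e. θ = 90° − 36.5° = 53.5° to the horizontal. Measuring y along the incline from the free-surface line, vertical depth h = y·sinθ with sinθ = 0.803857.
Along the incline, y_c = h_c/sinθ = 5.87897/0.803857 = 7.31345 m.
The centroid is at the centre, 0.485 m below the top of the plate, so the highest point sits at y_top = 7.31345 − 0.485 = 6.82845 m along the incline.

y_top ≈ 6.83 m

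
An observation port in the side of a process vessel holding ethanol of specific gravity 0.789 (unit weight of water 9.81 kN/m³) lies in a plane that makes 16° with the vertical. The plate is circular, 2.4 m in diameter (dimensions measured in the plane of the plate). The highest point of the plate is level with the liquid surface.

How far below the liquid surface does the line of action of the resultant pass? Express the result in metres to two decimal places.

γ = 0.789 × 9.81 = 7.74009 kN/m³.
The plate makes 16° with the vertical, i.e. θ = 90° − 16° = 74° to the horizontal. Measuring y along the incline from the free-surface line, vertical depth h = y·sinθ with sinθ = 0.961262.
The centroid is at the centre, 1.2 m below the top of the plate, so y_c = 1.2 m and h_c = 1.2 × 0.961262 = 1.15351 m.
A = π(1.2)² = 4.52389 m².
Resultant F = γ·h_c·A = 7.74009 × 1.15351 × 4.52389 = 40.3905 kN.
I_c = πr⁴/4 = π × 1.2⁴/4 = 1.6286 m⁴.
Centre of pressure: y_p = y_c + I_c/(y_c·A) = 1.2 + 1.6286/(1.2 × 4.52389) = 1.2 + 0.3 = 1.5 m along the plane.
Vertically, h_p = y_p·sinθ = 1.5 × 0.961262 = 1.44189 m.

h_p = 1.44 m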